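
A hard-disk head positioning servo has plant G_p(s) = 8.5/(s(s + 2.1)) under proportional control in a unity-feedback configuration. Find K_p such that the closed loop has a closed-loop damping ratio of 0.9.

Closed-loop characteristic equation: s² + 2.1s + K_p·8.5 = 0.
So ω_n = √(8.5K_p) and 2ζω_n = 2.1, giving ζ = 2.1/(2√(8.5K_p)).
Setting ζ = 0.9: √(8.5K_p) = 2.1/(2·0.9) = 1.167, so K_p = 1.361/8.5 = 0.16.

K_p = 0.16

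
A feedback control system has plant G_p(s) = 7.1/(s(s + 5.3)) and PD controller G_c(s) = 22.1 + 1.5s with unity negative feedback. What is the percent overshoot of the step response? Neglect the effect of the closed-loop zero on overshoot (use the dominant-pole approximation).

Forward path: (22.1 + 1.5s)·7.1/(s(s+5.3)). The closed-loop characteristic equation is s² + (5.3 + 7.1·1.5)s + 7.1·22.1 = 0.
That is s² + 15.95s + 156.9 = 0, so ω_n = 12.53 rad/s and ζ = 15.95/(2·12.53) = 0.6367.
%OS = 100·exp(−πζ/√(1−ζ²)) = 7.47%.

7.47%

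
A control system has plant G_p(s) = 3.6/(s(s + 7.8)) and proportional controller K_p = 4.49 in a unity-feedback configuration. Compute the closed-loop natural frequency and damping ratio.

ω_n = 4.02 rad/s, ζ = 0.97

The closed-loop denominator is s(s+7.8) + 4.49·3.6 = s² + 7.8s + 16.16.
Matching s² + 2ζω_n s + ω_n²: ω_n = √16.16 = 4.02 rad/s and 2ζω_n = 7.8, so ζ = 7.8/(2·4.02) = 0.97.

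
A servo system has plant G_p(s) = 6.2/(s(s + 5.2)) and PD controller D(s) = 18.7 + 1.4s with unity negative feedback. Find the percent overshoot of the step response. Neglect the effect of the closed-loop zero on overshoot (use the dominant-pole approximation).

7.08%

Forward path: (18.7 + 1.4s)·6.2/(s(s+5.2)). The closed-loop characteristic equation is s² + (5.2 + 6.2·1.4)s + 6.2·18.7 = 0.
That is s² + 13.88s + 115.9 = 0, so ω_n = 10.77 rad/s and ζ = 13.88/(2·10.77) = 0.6445.
%OS = 100·exp(−πζ/√(1−ζ²)) = 7.08%.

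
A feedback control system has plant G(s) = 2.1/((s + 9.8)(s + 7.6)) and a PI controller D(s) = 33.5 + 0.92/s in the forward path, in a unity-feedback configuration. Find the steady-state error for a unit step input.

The open loop D(s)G(s) has a pole at the origin (type 1), so the static position error constant is infinite and e_ss = 1/(1+∞) = 0.

0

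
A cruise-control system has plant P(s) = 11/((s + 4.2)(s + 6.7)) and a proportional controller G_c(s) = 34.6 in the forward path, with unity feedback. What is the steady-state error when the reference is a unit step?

The loop is type 0. Static position error constant K_pos = G_c(0)·P(0) = 34.6·0.3909 = 13.53.
Steady-state error to a unit step: e_ss = 1/(1+K_pos) = 1/14.53 = 0.0688.

0.0688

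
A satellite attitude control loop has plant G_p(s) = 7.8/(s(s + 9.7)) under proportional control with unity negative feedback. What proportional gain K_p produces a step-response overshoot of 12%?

K_p = 9.64

From %OS = 100·exp(−πζ/√(1−ζ²)) = 12%, ζ = −ln(0.12)/√(π²+ln²(0.12)) = 0.5594.
Characteristic equation s² + 9.7s + 7.8K_p = 0 gives ζ = 9.7/(2√(7.8K_p)).
Setting ζ = 0.5594: √(7.8K_p) = 9.7/(2·0.5594) = 8.67, so K_p = 75.16/7.8 = 9.64.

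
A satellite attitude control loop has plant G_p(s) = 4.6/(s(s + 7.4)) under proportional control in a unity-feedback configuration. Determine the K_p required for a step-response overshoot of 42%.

K_p = 42

From %OS = 100·exp(−πζ/√(1−ζ²)) = 42%, ζ = −ln(0.42)/√(π²+ln²(0.42)) = 0.2662.
Characteristic equation s² + 7.4s + 4.6K_p = 0 gives ζ = 7.4/(2√(4.6K_p)).
Setting ζ = 0.2662: √(4.6K_p) = 7.4/(2·0.2662) = 13.9, so K_p = 193.2/4.6 = 42.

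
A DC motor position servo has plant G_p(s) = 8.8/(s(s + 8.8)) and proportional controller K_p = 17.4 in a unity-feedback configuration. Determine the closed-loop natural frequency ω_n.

ω_n = 12.4 rad/s

1 + K_p·G_p(s) = 0 gives s² + 8.8s + 153.1 = 0.
Matching s² + 2ζω_n s + ω_n²: ω_n = √153.1 = 12.37 rad/s and 2ζω_n = 8.8, so ζ = 8.8/(2·12.37) = 0.356.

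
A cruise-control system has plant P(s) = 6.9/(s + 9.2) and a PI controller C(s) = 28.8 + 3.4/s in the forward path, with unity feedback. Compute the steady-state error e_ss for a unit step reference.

The open loop C(s)P(s) has a pole at the origin (type 1), so the static position error constant is infinite and e_ss = 1/(1+∞) = 0.

0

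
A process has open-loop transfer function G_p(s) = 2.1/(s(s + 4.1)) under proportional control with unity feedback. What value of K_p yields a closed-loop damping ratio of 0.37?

Closed-loop characteristic equation: s² + 4.1s + K_p·2.1 = 0.
So ω_n = √(2.1K_p) and 2ζω_n = 4.1, giving ζ = 4.1/(2√(2.1K_p)).
Setting ζ = 0.37: √(2.1K_p) = 4.1/(2·0.37) = 5.541, so K_p = 30.7/2.1 = 14.6.

K_p = 14.6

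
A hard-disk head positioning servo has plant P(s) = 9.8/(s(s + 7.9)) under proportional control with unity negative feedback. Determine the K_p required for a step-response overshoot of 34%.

K_p = 15.1

From %OS = 100·exp(−πζ/√(1−ζ²)) = 34%, ζ = −ln(0.34)/√(π²+ln²(0.34)) = 0.3248.
Characteristic equation s² + 7.9s + 9.8K_p = 0 gives ζ = 7.9/(2√(9.8K_p)).
Setting ζ = 0.3248: √(9.8K_p) = 7.9/(2·0.3248) = 12.16, so K_p = 147.9/9.8 = 15.1.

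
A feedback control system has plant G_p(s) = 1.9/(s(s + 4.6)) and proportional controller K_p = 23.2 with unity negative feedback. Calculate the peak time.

T_p = 0.504 s

From 1 + K_pG_p(s) = 0: s² + 4.6s + 44.08 = 0 ⇒ ω_n = 6.639, ζ = 0.3464.
Damped frequency ω_d = ω_n√(1−ζ²) = 6.228 rad/s, so peak time T_p = π/ω_d = 0.504 s.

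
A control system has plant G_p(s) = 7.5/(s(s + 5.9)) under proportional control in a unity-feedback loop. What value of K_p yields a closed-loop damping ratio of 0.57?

K_p = 3.57

Closed-loop characteristic equation: s² + 5.9s + K_p·7.5 = 0.
So ω_n = √(7.5K_p) and 2ζω_n = 5.9, giving ζ = 5.9/(2√(7.5K_p)).
Setting ζ = 0.57: √(7.5K_p) = 5.9/(2·0.57) = 5.175, so K_p = 26.79/7.5 = 3.57.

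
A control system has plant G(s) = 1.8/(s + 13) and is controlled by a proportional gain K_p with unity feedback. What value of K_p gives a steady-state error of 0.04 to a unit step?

K_p = 173

The loop is type 0, so e_ss(step) = 1/(1 + K_pos) with K_pos = K_p·G(0).
G(0) = 0.1385. Require 1/(1 + K_p·0.1385) = 0.04, so 1 + 0.1385·K_p = 25.
K_p = (25 − 1)/0.1385 = 173.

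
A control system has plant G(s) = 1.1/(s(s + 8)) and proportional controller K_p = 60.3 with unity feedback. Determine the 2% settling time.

T_s ≈ 1 s

From 1 + K_pG(s) = 0: s² + 8s + 66.33 = 0 ⇒ ω_n = 8.144, ζ = 0.4911.
2% settling time T_s ≈ 4/(ζω_n) = 4/4 = 1 s.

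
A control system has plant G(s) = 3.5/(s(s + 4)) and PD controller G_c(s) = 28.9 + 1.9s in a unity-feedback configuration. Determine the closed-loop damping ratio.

Forward path: (28.9 + 1.9s)·3.5/(s(s+4)). The closed-loop characteristic equation is s² + (4 + 3.5·1.9)s + 3.5·28.9 = 0.
That is s² + 10.65s + 101.1 = 0, so ω_n = 10.06 rad/s and ζ = 10.65/(2·10.06) = 0.5295.

ζ = 0.529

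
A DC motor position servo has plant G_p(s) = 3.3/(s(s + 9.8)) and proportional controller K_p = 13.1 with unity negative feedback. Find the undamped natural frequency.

ω_n = 6.57 rad/s

1 + K_p·G_p(s) = 0 gives s² + 9.8s + 43.23 = 0.
Matching s² + 2ζω_n s + ω_n²: ω_n = √43.23 = 6.575 rad/s and 2ζω_n = 9.8, so ζ = 9.8/(2·6.575) = 0.745.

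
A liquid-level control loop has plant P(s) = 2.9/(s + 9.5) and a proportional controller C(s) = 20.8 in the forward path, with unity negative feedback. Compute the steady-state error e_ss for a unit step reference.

The loop is type 0. Static position error constant K_pos = C(0)·P(0) = 20.8·0.3053 = 6.349.
Steady-state error to a unit step: e_ss = 1/(1+K_pos) = 1/7.349 = 0.136.

0.136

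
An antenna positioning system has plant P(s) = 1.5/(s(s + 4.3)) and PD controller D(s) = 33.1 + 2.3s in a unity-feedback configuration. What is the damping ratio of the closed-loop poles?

ζ = 0.55

Forward path: (33.1 + 2.3s)·1.5/(s(s+4.3)). The closed-loop characteristic equation is s² + (4.3 + 1.5·2.3)s + 1.5·33.1 = 0.
That is s² + 7.75s + 49.65 = 0, so ω_n = 7.046 rad/s and ζ = 7.75/(2·7.046) = 0.5499.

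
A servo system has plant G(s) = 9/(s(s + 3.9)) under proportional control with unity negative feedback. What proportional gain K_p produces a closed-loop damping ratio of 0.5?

K_p = 1.69

Closed-loop characteristic equation: s² + 3.9s + K_p·9 = 0.
So ω_n = √(9K_p) and 2ζω_n = 3.9, giving ζ = 3.9/(2√(9K_p)).
Setting ζ = 0.5: √(9K_p) = 3.9/(2·0.5) = 3.9, so K_p = 15.21/9 = 1.69.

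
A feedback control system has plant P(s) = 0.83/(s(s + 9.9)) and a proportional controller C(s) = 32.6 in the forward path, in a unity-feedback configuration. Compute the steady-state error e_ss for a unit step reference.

The open loop C(s)P(s) has a pole at the origin (type 1), so the static position error constant is infinite and e_ss = 1/(1+∞) = 0.

0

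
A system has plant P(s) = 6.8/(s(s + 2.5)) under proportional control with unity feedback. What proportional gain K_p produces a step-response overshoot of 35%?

K_p = 2.29

From %OS = 100·exp(−πζ/√(1−ζ²)) = 35%, ζ = −ln(0.35)/√(π²+ln²(0.35)) = 0.3169.
Characteristic equation s² + 2.5s + 6.8K_p = 0 gives ζ = 2.5/(2√(6.8K_p)).
Setting ζ = 0.3169: √(6.8K_p) = 2.5/(2·0.3169) = 3.944, so K_p = 15.55/6.8 = 2.29.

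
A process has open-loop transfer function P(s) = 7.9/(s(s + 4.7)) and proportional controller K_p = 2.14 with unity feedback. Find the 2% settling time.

Closed-loop characteristic equation: s² + 4.7s + 16.91 = 0, so ω_n = 4.112 rad/s and ζ = 4.7/(2·4.112) = 0.5715.
2% settling time T_s ≈ 4/(ζω_n) = 4/2.35 = 1.7 s.

T_s ≈ 1.7 s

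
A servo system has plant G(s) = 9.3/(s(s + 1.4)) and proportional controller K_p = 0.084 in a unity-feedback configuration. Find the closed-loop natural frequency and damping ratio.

With unity feedback the closed-loop characteristic equation is s² + 1.4s + 0.084·9.3 = s² + 1.4s + 0.7812 = 0.
Matching s² + 2ζω_n s + ω_n²: ω_n = √0.7812 = 0.8839 rad/s and 2ζω_n = 1.4, so ζ = 1.4/(2·0.8839) = 0.792.

ω_n = 0.884 rad/s, ζ = 0.792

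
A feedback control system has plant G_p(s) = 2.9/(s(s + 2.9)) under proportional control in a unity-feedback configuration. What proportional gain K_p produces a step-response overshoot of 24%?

From %OS = 100·exp(−πζ/√(1−ζ²)) = 24%, ζ = −ln(0.24)/√(π²+ln²(0.24)) = 0.4136.
Characteristic equation s² + 2.9s + 2.9K_p = 0 gives ζ = 2.9/(2√(2.9K_p)).
Setting ζ = 0.4136: √(2.9K_p) = 2.9/(2·0.4136) = 3.506, so K_p = 12.29/2.9 = 4.24.

K_p = 4.24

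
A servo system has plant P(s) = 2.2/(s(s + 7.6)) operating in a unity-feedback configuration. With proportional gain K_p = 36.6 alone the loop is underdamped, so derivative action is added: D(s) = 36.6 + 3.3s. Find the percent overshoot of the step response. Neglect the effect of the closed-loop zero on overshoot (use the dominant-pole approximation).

0.966%

Forward path: (36.6 + 3.3s)·2.2/(s(s+7.6)). The closed-loop characteristic equation is s² + (7.6 + 2.2·3.3)s + 2.2·36.6 = 0.
That is s² + 14.86s + 80.52 = 0, so ω_n = 8.973 rad/s and ζ = 14.86/(2·8.973) = 0.828.
%OS = 100·exp(−πζ/√(1−ζ²)) = 0.966%.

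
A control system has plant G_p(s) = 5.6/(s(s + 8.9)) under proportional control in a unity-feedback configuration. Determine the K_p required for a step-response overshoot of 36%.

K_p = 37

From %OS = 100·exp(−πζ/√(1−ζ²)) = 36%, ζ = −ln(0.36)/√(π²+ln²(0.36)) = 0.3093.
Characteristic equation s² + 8.9s + 5.6K_p = 0 gives ζ = 8.9/(2√(5.6K_p)).
Setting ζ = 0.3093: √(5.6K_p) = 8.9/(2·0.3093) = 14.39, so K_p = 207/5.6 = 37.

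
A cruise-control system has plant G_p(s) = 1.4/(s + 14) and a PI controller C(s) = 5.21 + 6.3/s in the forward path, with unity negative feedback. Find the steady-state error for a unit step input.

The open loop C(s)G_p(s) has a pole at the origin (type 1), so the static position error constant is infinite and e_ss = 1/(1+∞) = 0.

0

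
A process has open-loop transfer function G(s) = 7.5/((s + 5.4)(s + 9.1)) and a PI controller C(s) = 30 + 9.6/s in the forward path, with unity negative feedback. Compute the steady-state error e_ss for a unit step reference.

The open loop C(s)G(s) has a pole at the origin (type 1), so the static position error constant is infinite and e_ss = 1/(1+∞) = 0.

0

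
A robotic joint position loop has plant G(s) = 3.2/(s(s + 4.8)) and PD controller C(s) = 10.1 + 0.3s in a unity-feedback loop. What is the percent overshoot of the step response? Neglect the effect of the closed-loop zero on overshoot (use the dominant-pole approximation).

15.8%

Forward path: (10.1 + 0.3s)·3.2/(s(s+4.8)). The closed-loop characteristic equation is s² + (4.8 + 3.2·0.3)s + 3.2·10.1 = 0.
That is s² + 5.76s + 32.32 = 0, so ω_n = 5.685 rad/s and ζ = 5.76/(2·5.685) = 0.5066.
%OS = 100·exp(−πζ/√(1−ζ²)) = 15.8%.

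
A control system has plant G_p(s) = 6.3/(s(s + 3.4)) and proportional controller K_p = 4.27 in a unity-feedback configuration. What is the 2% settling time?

Closed-loop characteristic equation: s² + 3.4s + 26.9 = 0, so ω_n = 5.187 rad/s and ζ = 3.4/(2·5.187) = 0.3278.
2% settling time T_s ≈ 4/(ζω_n) = 4/1.7 = 2.35 s.

T_s ≈ 2.35 s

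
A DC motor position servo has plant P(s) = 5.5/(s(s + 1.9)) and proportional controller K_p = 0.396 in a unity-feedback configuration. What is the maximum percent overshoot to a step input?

7.12%

Closed-loop characteristic equation: s² + 1.9s + 2.178 = 0, so ω_n = 1.476 rad/s and ζ = 1.9/(2·1.476) = 0.6437.
%OS = 100·exp(−πζ/√(1−ζ²)) = 100·exp(−π·0.6437/√0.5856) = 7.12%.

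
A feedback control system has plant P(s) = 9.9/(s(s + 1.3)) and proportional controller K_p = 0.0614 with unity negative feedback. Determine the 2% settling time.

T_s ≈ 6.15 s

From 1 + K_pP(s) = 0: s² + 1.3s + 0.6079 = 0 ⇒ ω_n = 0.7797, ζ = 0.8337.
2% settling time T_s ≈ 4/(ζω_n) = 4/0.65 = 6.15 s.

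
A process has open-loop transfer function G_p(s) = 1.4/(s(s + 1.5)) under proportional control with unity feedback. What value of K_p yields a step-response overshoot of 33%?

From %OS = 100·exp(−πζ/√(1−ζ²)) = 33%, ζ = −ln(0.33)/√(π²+ln²(0.33)) = 0.3328.
Characteristic equation s² + 1.5s + 1.4K_p = 0 gives ζ = 1.5/(2√(1.4K_p)).
Setting ζ = 0.3328: √(1.4K_p) = 1.5/(2·0.3328) = 2.254, so K_p = 5.079/1.4 = 3.63.

K_p = 3.63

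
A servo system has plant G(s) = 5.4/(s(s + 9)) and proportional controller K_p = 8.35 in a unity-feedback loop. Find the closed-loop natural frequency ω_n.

ω_n = 6.71 rad/s

The closed-loop denominator is s(s+9) + 8.35·5.4 = s² + 9s + 45.09.
Matching s² + 2ζω_n s + ω_n²: ω_n = √45.09 = 6.715 rad/s and 2ζω_n = 9, so ζ = 9/(2·6.715) = 0.67.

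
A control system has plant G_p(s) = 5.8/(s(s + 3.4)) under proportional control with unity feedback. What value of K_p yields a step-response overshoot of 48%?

From %OS = 100·exp(−πζ/√(1−ζ²)) = 48%, ζ = −ln(0.48)/√(π²+ln²(0.48)) = 0.2275.
Characteristic equation s² + 3.4s + 5.8K_p = 0 gives ζ = 3.4/(2√(5.8K_p)).
Setting ζ = 0.2275: √(5.8K_p) = 3.4/(2·0.2275) = 7.472, so K_p = 55.84/5.8 = 9.63.

K_p = 9.63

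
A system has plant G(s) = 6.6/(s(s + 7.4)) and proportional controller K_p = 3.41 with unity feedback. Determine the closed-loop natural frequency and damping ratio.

ω_n = 4.74 rad/s, ζ = 0.78

The closed-loop denominator is s(s+7.4) + 3.41·6.6 = s² + 7.4s + 22.51.
Matching s² + 2ζω_n s + ω_n²: ω_n = √22.51 = 4.744 rad/s and 2ζω_n = 7.4, so ζ = 7.4/(2·4.744) = 0.78.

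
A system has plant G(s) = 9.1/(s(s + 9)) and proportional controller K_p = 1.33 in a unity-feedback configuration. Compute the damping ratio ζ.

ζ = 1.29

The closed-loop denominator is s(s+9) + 1.33·9.1 = s² + 9s + 12.1.
Matching s² + 2ζω_n s + ω_n²: ω_n = √12.1 = 3.479 rad/s and 2ζω_n = 9, so ζ = 9/(2·3.479) = 1.29.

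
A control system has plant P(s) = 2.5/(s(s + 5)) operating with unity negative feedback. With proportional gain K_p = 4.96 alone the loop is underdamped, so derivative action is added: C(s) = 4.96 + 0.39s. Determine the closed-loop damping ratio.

ζ = 0.848

Forward path: (4.96 + 0.39s)·2.5/(s(s+5)). The closed-loop characteristic equation is s² + (5 + 2.5·0.39)s + 2.5·4.96 = 0.
That is s² + 5.975s + 12.4 = 0, so ω_n = 3.521 rad/s and ζ = 5.975/(2·3.521) = 0.8484.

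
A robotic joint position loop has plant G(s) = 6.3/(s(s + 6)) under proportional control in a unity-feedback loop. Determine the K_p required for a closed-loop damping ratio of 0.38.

Closed-loop characteristic equation: s² + 6s + K_p·6.3 = 0.
So ω_n = √(6.3K_p) and 2ζω_n = 6, giving ζ = 6/(2√(6.3K_p)).
Setting ζ = 0.38: √(6.3K_p) = 6/(2·0.38) = 7.895, so K_p = 62.33/6.3 = 9.89.

K_p = 9.89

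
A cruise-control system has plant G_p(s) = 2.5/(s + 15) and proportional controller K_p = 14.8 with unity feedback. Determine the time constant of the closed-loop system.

Closed-loop transfer function: T(s) = K_p·G_p(s)/(1 + K_p·G_p(s)) = 37/(s + 15 + 37) = 37/(s + 52).
Time constant τ = 1/52 = 0.0192 s.

τ = 0.0192 s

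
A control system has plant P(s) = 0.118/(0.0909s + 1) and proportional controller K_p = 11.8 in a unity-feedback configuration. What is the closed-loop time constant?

τ = 0.038 s

Closed loop: T(s) = K_p·P/(1+K_p·P) = 1.392/(0.0909s + 1 + 1.392), with pole at s = −(1 + 1.392)/0.0909 = −26.32.
Closed-loop time constant τ = 1/26.32 = 0.038 s.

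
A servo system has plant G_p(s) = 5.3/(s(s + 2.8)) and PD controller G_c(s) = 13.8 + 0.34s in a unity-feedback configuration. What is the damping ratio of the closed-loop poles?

Forward path: (13.8 + 0.34s)·5.3/(s(s+2.8)). The closed-loop characteristic equation is s² + (2.8 + 5.3·0.34)s + 5.3·13.8 = 0.
That is s² + 4.602s + 73.14 = 0, so ω_n = 8.552 rad/s and ζ = 4.602/(2·8.552) = 0.2691.

ζ = 0.269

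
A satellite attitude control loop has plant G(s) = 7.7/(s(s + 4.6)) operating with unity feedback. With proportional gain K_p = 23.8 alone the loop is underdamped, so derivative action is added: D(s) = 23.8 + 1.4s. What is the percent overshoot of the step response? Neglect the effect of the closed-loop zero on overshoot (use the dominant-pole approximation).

Forward path: (23.8 + 1.4s)·7.7/(s(s+4.6)). The closed-loop characteristic equation is s² + (4.6 + 7.7·1.4)s + 7.7·23.8 = 0.
That is s² + 15.38s + 183.3 = 0, so ω_n = 13.54 rad/s and ζ = 15.38/(2·13.54) = 0.5681.
%OS = 100·exp(−πζ/√(1−ζ²)) = 11.4%.

11.4%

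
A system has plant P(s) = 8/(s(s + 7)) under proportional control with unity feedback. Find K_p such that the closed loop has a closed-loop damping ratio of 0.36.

Closed-loop characteristic equation: s² + 7s + K_p·8 = 0.
So ω_n = √(8K_p) and 2ζω_n = 7, giving ζ = 7/(2√(8K_p)).
Setting ζ = 0.36: √(8K_p) = 7/(2·0.36) = 9.722, so K_p = 94.52/8 = 11.8.

K_p = 11.8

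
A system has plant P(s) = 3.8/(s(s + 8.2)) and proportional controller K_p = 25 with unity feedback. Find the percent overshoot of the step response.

The closed-loop denominator s² + 8.2s + 95 gives ω_n = √95 = 9.747 and ζ = 8.2/(2ω_n) = 0.4207.
%OS = 100·exp(−πζ/√(1−ζ²)) = 100·exp(−π·0.4207/√0.8231) = 23.3%.

23.3%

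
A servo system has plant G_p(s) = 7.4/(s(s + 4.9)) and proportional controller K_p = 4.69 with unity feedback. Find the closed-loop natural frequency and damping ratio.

ω_n = 5.89 rad/s, ζ = 0.416

The closed-loop denominator is s(s+4.9) + 4.69·7.4 = s² + 4.9s + 34.71.
Matching s² + 2ζω_n s + ω_n²: ω_n = √34.71 = 5.891 rad/s and 2ζω_n = 4.9, so ζ = 4.9/(2·5.891) = 0.416.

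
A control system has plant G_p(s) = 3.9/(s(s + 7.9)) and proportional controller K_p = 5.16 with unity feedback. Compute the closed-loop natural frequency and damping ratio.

The closed-loop denominator is s(s+7.9) + 5.16·3.9 = s² + 7.9s + 20.12.
Matching s² + 2ζω_n s + ω_n²: ω_n = √20.12 = 4.486 rad/s and 2ζω_n = 7.9, so ζ = 7.9/(2·4.486) = 0.881.

ω_n = 4.49 rad/s, ζ = 0.881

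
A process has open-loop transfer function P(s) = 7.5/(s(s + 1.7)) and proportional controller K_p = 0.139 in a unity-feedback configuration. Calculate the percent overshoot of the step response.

0.891%

The closed-loop denominator s² + 1.7s + 1.042 gives ω_n = √1.042 = 1.021 and ζ = 1.7/(2ω_n) = 0.8325.
%OS = 100·exp(−πζ/√(1−ζ²)) = 100·exp(−π·0.8325/√0.307) = 0.891%.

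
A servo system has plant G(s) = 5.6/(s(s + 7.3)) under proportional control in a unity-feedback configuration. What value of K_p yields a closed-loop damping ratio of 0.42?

Closed-loop characteristic equation: s² + 7.3s + K_p·5.6 = 0.
So ω_n = √(5.6K_p) and 2ζω_n = 7.3, giving ζ = 7.3/(2√(5.6K_p)).
Setting ζ = 0.42: √(5.6K_p) = 7.3/(2·0.42) = 8.69, so K_p = 75.52/5.6 = 13.5.

K_p = 13.5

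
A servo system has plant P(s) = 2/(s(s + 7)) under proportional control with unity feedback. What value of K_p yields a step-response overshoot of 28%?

From %OS = 100·exp(−πζ/√(1−ζ²)) = 28%, ζ = −ln(0.28)/√(π²+ln²(0.28)) = 0.3755.
Characteristic equation s² + 7s + 2K_p = 0 gives ζ = 7/(2√(2K_p)).
Setting ζ = 0.3755: √(2K_p) = 7/(2·0.3755) = 9.32, so K_p = 86.86/2 = 43.4.

K_p = 43.4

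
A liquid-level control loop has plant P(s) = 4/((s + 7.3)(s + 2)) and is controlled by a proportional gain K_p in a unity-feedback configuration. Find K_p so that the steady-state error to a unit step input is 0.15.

The loop is type 0, so e_ss(step) = 1/(1 + K_pos) with K_pos = K_p·P(0).
P(0) = 0.274. Require 1/(1 + K_p·0.274) = 0.15, so 1 + 0.274·K_p = 6.667.
K_p = (6.667 − 1)/0.274 = 20.7.

K_p = 20.7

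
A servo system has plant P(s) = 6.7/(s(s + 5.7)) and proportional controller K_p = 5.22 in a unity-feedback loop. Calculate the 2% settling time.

The closed-loop denominator s² + 5.7s + 34.97 gives ω_n = √34.97 = 5.914 and ζ = 5.7/(2ω_n) = 0.4819.
2% settling time T_s ≈ 4/(ζω_n) = 4/2.85 = 1.4 s.

T_s ≈ 1.4 s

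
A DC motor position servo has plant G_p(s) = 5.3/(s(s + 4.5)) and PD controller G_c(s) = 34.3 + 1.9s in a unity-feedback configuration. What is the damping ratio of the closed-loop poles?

ζ = 0.54

Forward path: (34.3 + 1.9s)·5.3/(s(s+4.5)). The closed-loop characteristic equation is s² + (4.5 + 5.3·1.9)s + 5.3·34.3 = 0.
That is s² + 14.57s + 181.8 = 0, so ω_n = 13.48 rad/s and ζ = 14.57/(2·13.48) = 0.5403.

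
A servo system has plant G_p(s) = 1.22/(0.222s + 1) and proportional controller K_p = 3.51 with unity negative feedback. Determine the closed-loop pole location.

s = -23.79

Closed loop: T(s) = K_p·G_p/(1+K_p·G_p) = 4.282/(0.222s + 1 + 4.282), with pole at s = −(1 + 4.282)/0.222 = −23.79.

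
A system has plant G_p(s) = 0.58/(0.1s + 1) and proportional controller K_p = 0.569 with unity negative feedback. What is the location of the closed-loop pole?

Closed loop: T(s) = K_p·G_p/(1+K_p·G_p) = 0.33/(0.1s + 1 + 0.33), with pole at s = −(1 + 0.33)/0.1 = −13.3.

s = -13.3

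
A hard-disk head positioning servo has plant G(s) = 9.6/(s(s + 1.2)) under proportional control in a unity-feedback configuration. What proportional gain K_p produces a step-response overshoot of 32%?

K_p = 0.323

From %OS = 100·exp(−πζ/√(1−ζ²)) = 32%, ζ = −ln(0.32)/√(π²+ln²(0.32)) = 0.341.
Characteristic equation s² + 1.2s + 9.6K_p = 0 gives ζ = 1.2/(2√(9.6K_p)).
Setting ζ = 0.341: √(9.6K_p) = 1.2/(2·0.341) = 1.76, so K_p = 3.097/9.6 = 0.323.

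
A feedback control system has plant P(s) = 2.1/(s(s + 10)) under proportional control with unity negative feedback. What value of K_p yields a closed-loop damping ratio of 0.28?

K_p = 152

Closed-loop characteristic equation: s² + 10s + K_p·2.1 = 0.
So ω_n = √(2.1K_p) and 2ζω_n = 10, giving ζ = 10/(2√(2.1K_p)).
Setting ζ = 0.28: √(2.1K_p) = 10/(2·0.28) = 17.86, so K_p = 318.9/2.1 = 152.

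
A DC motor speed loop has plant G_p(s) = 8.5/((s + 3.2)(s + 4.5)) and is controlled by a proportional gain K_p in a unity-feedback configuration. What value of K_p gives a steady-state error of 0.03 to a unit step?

Steady-state error for a unit step on this type-0 loop is 1/(1 + K_p·G_p(0)).
G_p(0) = 0.5903. Require 1/(1 + K_p·0.5903) = 0.03, so 1 + 0.5903·K_p = 33.33.
K_p = (33.33 − 1)/0.5903 = 54.8.

K_p = 54.8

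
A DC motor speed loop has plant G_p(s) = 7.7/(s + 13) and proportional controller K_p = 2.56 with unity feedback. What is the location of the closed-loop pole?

s = -32.71

Closed-loop transfer function: T(s) = K_p·G_p(s)/(1 + K_p·G_p(s)) = 19.71/(s + 13 + 19.71) = 19.71/(s + 32.71).
The closed-loop pole is at s = −32.71.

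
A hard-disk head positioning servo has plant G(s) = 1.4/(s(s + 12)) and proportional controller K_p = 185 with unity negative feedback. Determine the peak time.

T_p = 0.21 s

From 1 + K_pG(s) = 0: s² + 12s + 259 = 0 ⇒ ω_n = 16.09, ζ = 0.3728.
Damped frequency ω_d = ω_n√(1−ζ²) = 14.93 rad/s, so peak time T_p = π/ω_d = 0.21 s.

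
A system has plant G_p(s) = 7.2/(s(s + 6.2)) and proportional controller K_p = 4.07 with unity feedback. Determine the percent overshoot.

Closed-loop characteristic equation: s² + 6.2s + 29.3 = 0, so ω_n = 5.413 rad/s and ζ = 6.2/(2·5.413) = 0.5727.
%OS = 100·exp(−πζ/√(1−ζ²)) = 100·exp(−π·0.5727/√0.6721) = 11.1%.

11.1%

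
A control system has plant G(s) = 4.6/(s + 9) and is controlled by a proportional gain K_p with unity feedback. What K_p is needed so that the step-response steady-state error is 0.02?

K_p = 95.9

Steady-state error for a unit step on this type-0 loop is 1/(1 + K_p·G(0)).
G(0) = 0.5111. Require 1/(1 + K_p·0.5111) = 0.02, so 1 + 0.5111·K_p = 50.
K_p = (50 − 1)/0.5111 = 95.9.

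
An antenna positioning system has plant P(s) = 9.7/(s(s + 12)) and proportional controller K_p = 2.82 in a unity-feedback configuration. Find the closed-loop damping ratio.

ζ = 1.15

1 + K_p·P(s) = 0 gives s² + 12s + 27.35 = 0.
So ω_n² = 27.35 ⇒ ω_n = 5.23 rad/s, and ζ = 12/(2ω_n) = 1.15.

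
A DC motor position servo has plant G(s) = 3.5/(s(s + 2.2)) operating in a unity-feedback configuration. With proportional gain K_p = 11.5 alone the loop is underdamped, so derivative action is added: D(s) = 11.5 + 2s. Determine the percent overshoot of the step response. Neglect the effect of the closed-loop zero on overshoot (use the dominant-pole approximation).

Forward path: (11.5 + 2s)·3.5/(s(s+2.2)). The closed-loop characteristic equation is s² + (2.2 + 3.5·2)s + 3.5·11.5 = 0.
That is s² + 9.2s + 40.25 = 0, so ω_n = 6.344 rad/s and ζ = 9.2/(2·6.344) = 0.7251.
%OS = 100·exp(−πζ/√(1−ζ²)) = 3.66%.

3.66%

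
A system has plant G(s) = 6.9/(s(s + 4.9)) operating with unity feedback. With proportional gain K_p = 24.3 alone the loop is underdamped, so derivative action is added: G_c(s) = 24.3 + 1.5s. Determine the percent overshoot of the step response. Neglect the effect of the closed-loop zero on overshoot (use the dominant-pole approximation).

10.1%

Forward path: (24.3 + 1.5s)·6.9/(s(s+4.9)). The closed-loop characteristic equation is s² + (4.9 + 6.9·1.5)s + 6.9·24.3 = 0.
That is s² + 15.25s + 167.7 = 0, so ω_n = 12.95 rad/s and ζ = 15.25/(2·12.95) = 0.5889.
%OS = 100·exp(−πζ/√(1−ζ²)) = 10.1%.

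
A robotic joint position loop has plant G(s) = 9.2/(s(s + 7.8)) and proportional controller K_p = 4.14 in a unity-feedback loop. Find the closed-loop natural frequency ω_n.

ω_n = 6.17 rad/s

The closed-loop denominator is s(s+7.8) + 4.14·9.2 = s² + 7.8s + 38.09.
Matching s² + 2ζω_n s + ω_n²: ω_n = √38.09 = 6.172 rad/s and 2ζω_n = 7.8, so ζ = 7.8/(2·6.172) = 0.632.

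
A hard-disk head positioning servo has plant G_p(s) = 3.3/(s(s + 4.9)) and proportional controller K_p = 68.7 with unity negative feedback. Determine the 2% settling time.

From 1 + K_pG_p(s) = 0: s² + 4.9s + 226.7 = 0 ⇒ ω_n = 15.06, ζ = 0.1627.
2% settling time T_s ≈ 4/(ζω_n) = 4/2.45 = 1.63 s.

T_s ≈ 1.63 s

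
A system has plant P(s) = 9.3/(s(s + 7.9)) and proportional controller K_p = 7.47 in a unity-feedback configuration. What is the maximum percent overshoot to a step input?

18.4%

The closed-loop denominator s² + 7.9s + 69.47 gives ω_n = √69.47 = 8.335 and ζ = 7.9/(2ω_n) = 0.4739.
%OS = 100·exp(−πζ/√(1−ζ²)) = 100·exp(−π·0.4739/√0.7754) = 18.4%.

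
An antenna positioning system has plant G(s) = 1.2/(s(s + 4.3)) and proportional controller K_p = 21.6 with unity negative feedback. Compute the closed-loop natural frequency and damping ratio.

With unity feedback the closed-loop characteristic equation is s² + 4.3s + 21.6·1.2 = s² + 4.3s + 25.92 = 0.
So ω_n² = 25.92 ⇒ ω_n = 5.091 rad/s, and ζ = 4.3/(2ω_n) = 0.422.

ω_n = 5.09 rad/s, ζ = 0.422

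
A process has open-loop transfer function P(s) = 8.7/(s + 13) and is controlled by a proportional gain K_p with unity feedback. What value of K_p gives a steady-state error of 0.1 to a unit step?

The loop is type 0, so e_ss(step) = 1/(1 + K_pos) with K_pos = K_p·P(0).
P(0) = 0.6692. Require 1/(1 + K_p·0.6692) = 0.1, so 1 + 0.6692·K_p = 10.
K_p = (10 − 1)/0.6692 = 13.4.

K_p = 13.4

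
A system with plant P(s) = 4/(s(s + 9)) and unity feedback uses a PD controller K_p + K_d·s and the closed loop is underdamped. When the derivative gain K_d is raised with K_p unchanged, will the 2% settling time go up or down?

decrease

Characteristic equation s² + (9 + 4K_d)s + 4K_p = 0: raising K_d increases ζω_n = (9+4K_d)/2 while the loop stays underdamped, so T_s ≈ 4/(ζω_n) decreases.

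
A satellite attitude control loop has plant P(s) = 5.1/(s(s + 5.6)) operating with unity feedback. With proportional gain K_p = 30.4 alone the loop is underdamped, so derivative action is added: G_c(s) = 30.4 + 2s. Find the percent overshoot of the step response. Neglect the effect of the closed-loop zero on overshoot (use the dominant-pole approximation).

Forward path: (30.4 + 2s)·5.1/(s(s+5.6)). The closed-loop characteristic equation is s² + (5.6 + 5.1·2)s + 5.1·30.4 = 0.
That is s² + 15.8s + 155 = 0, so ω_n = 12.45 rad/s and ζ = 15.8/(2·12.45) = 0.6345.
%OS = 100·exp(−πζ/√(1−ζ²)) = 7.59%.

7.59%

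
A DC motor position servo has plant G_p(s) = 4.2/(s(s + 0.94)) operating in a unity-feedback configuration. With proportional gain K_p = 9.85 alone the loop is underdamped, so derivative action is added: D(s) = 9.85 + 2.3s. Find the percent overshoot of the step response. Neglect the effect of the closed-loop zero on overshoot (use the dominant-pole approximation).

Forward path: (9.85 + 2.3s)·4.2/(s(s+0.94)). The closed-loop characteristic equation is s² + (0.94 + 4.2·2.3)s + 4.2·9.85 = 0.
That is s² + 10.6s + 41.37 = 0, so ω_n = 6.432 rad/s and ζ = 10.6/(2·6.432) = 0.824.
%OS = 100·exp(−πζ/√(1−ζ²)) = 1.04%.

1.04%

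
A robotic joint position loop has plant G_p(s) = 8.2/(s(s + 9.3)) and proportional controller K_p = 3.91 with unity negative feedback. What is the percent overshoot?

1.09%

The closed-loop denominator s² + 9.3s + 32.06 gives ω_n = √32.06 = 5.662 and ζ = 9.3/(2ω_n) = 0.8212.
%OS = 100·exp(−πζ/√(1−ζ²)) = 100·exp(−π·0.8212/√0.3256) = 1.09%.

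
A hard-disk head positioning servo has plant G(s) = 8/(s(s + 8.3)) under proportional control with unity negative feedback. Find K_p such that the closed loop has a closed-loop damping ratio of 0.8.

K_p = 3.36

Closed-loop characteristic equation: s² + 8.3s + K_p·8 = 0.
So ω_n = √(8K_p) and 2ζω_n = 8.3, giving ζ = 8.3/(2√(8K_p)).
Setting ζ = 0.8: √(8K_p) = 8.3/(2·0.8) = 5.188, so K_p = 26.91/8 = 3.36.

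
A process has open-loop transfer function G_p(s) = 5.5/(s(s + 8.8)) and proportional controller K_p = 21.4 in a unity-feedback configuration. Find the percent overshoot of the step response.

From 1 + K_pG_p(s) = 0: s² + 8.8s + 117.7 = 0 ⇒ ω_n = 10.85, ζ = 0.4056.
%OS = 100·exp(−πζ/√(1−ζ²)) = 100·exp(−π·0.4056/√0.8355) = 24.8%.

24.8%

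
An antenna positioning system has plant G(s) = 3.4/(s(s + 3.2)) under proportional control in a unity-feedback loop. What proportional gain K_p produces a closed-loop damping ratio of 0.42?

Closed-loop characteristic equation: s² + 3.2s + K_p·3.4 = 0.
So ω_n = √(3.4K_p) and 2ζω_n = 3.2, giving ζ = 3.2/(2√(3.4K_p)).
Setting ζ = 0.42: √(3.4K_p) = 3.2/(2·0.42) = 3.81, so K_p = 14.51/3.4 = 4.27.

K_p = 4.27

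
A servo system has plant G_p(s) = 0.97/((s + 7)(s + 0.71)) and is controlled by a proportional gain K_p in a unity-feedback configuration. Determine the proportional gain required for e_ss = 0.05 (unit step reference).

The loop is type 0, so e_ss(step) = 1/(1 + K_pos) with K_pos = K_p·G_p(0).
G_p(0) = 0.1952. Require 1/(1 + K_p·0.1952) = 0.05, so 1 + 0.1952·K_p = 20.
K_p = (20 − 1)/0.1952 = 97.4.

K_p = 97.4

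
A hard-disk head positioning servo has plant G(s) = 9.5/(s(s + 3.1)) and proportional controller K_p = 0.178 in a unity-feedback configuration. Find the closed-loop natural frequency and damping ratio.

ω_n = 1.3 rad/s, ζ = 1.19

With unity feedback the closed-loop characteristic equation is s² + 3.1s + 0.178·9.5 = s² + 3.1s + 1.691 = 0.
So ω_n² = 1.691 ⇒ ω_n = 1.3 rad/s, and ζ = 3.1/(2ω_n) = 1.19.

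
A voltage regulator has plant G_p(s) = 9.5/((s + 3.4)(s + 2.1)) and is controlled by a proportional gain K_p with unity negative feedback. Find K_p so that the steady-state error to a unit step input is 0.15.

Steady-state error for a unit step on this type-0 loop is 1/(1 + K_p·G_p(0)).
G_p(0) = 1.331. Require 1/(1 + K_p·1.331) = 0.15, so 1 + 1.331·K_p = 6.667.
K_p = (6.667 − 1)/1.331 = 4.26.

K_p = 4.26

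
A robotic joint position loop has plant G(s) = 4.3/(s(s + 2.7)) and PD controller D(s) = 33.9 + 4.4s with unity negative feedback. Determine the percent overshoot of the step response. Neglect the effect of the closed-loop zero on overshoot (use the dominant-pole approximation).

Forward path: (33.9 + 4.4s)·4.3/(s(s+2.7)). The closed-loop characteristic equation is s² + (2.7 + 4.3·4.4)s + 4.3·33.9 = 0.
That is s² + 21.62s + 145.8 = 0, so ω_n = 12.07 rad/s and ζ = 21.62/(2·12.07) = 0.8953.
%OS = 100·exp(−πζ/√(1−ζ²)) = 0.181%.

0.181%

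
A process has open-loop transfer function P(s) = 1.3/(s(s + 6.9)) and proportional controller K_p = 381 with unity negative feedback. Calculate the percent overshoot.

From 1 + K_pP(s) = 0: s² + 6.9s + 495.3 = 0 ⇒ ω_n = 22.26, ζ = 0.155.
%OS = 100·exp(−πζ/√(1−ζ²)) = 100·exp(−π·0.155/√0.976) = 61.1%.

61.1%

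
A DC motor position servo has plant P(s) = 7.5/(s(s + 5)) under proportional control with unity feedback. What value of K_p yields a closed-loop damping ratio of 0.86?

Closed-loop characteristic equation: s² + 5s + K_p·7.5 = 0.
So ω_n = √(7.5K_p) and 2ζω_n = 5, giving ζ = 5/(2√(7.5K_p)).
Setting ζ = 0.86: √(7.5K_p) = 5/(2·0.86) = 2.907, so K_p = 8.451/7.5 = 1.13.

K_p = 1.13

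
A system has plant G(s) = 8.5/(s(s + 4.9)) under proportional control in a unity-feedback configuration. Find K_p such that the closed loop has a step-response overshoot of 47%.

From %OS = 100·exp(−πζ/√(1−ζ²)) = 47%, ζ = −ln(0.47)/√(π²+ln²(0.47)) = 0.2337.
Characteristic equation s² + 4.9s + 8.5K_p = 0 gives ζ = 4.9/(2√(8.5K_p)).
Setting ζ = 0.2337: √(8.5K_p) = 4.9/(2·0.2337) = 10.48, so K_p = 109.9/8.5 = 12.9.

K_p = 12.9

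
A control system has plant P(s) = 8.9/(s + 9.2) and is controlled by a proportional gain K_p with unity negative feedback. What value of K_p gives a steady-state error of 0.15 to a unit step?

Steady-state error for a unit step on this type-0 loop is 1/(1 + K_p·P(0)).
P(0) = 0.9674. Require 1/(1 + K_p·0.9674) = 0.15, so 1 + 0.9674·K_p = 6.667.
K_p = (6.667 − 1)/0.9674 = 5.86.

K_p = 5.86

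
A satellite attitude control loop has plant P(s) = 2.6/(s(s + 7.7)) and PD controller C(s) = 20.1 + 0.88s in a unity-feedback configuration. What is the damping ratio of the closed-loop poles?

Forward path: (20.1 + 0.88s)·2.6/(s(s+7.7)). The closed-loop characteristic equation is s² + (7.7 + 2.6·0.88)s + 2.6·20.1 = 0.
That is s² + 9.988s + 52.26 = 0, so ω_n = 7.229 rad/s and ζ = 9.988/(2·7.229) = 0.6908.

ζ = 0.691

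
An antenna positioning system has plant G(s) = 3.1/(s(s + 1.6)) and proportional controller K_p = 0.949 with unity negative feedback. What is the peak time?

The closed-loop denominator s² + 1.6s + 2.942 gives ω_n = √2.942 = 1.715 and ζ = 1.6/(2ω_n) = 0.4664.
Damped frequency ω_d = ω_n√(1−ζ²) = 1.517 rad/s, so peak time T_p = π/ω_d = 2.07 s.

T_p = 2.07 s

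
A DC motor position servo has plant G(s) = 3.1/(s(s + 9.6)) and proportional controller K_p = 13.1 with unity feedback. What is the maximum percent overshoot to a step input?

2.74%

The closed-loop denominator s² + 9.6s + 40.61 gives ω_n = √40.61 = 6.373 and ζ = 9.6/(2ω_n) = 0.7532.
%OS = 100·exp(−πζ/√(1−ζ²)) = 100·exp(−π·0.7532/√0.4327) = 2.74%.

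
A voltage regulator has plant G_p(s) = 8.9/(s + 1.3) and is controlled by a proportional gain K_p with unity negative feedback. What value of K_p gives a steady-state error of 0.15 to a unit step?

Steady-state error for a unit step on this type-0 loop is 1/(1 + K_p·G_p(0)).
G_p(0) = 6.846. Require 1/(1 + K_p·6.846) = 0.15, so 1 + 6.846·K_p = 6.667.
K_p = (6.667 − 1)/6.846 = 0.828.

K_p = 0.828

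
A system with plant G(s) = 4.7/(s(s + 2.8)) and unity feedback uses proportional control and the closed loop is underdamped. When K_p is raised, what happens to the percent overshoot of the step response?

ζ = 2.8/(2√(4.7K_p)) decreases as K_p grows; lower damping means more overshoot.

increase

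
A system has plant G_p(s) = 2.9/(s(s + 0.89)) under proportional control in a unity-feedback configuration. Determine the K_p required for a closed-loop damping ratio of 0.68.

K_p = 0.148

Closed-loop characteristic equation: s² + 0.89s + K_p·2.9 = 0.
So ω_n = √(2.9K_p) and 2ζω_n = 0.89, giving ζ = 0.89/(2√(2.9K_p)).
Setting ζ = 0.68: √(2.9K_p) = 0.89/(2·0.68) = 0.6544, so K_p = 0.4283/2.9 = 0.148.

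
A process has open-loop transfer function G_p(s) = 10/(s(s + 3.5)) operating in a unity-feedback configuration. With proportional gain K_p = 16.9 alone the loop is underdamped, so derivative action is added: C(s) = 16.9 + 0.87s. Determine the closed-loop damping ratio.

ζ = 0.469

Forward path: (16.9 + 0.87s)·10/(s(s+3.5)). The closed-loop characteristic equation is s² + (3.5 + 10·0.87)s + 10·16.9 = 0.
That is s² + 12.2s + 169 = 0, so ω_n = 13 rad/s and ζ = 12.2/(2·13) = 0.4692.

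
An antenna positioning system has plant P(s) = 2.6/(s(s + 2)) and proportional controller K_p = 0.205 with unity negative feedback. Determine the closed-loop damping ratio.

1 + K_p·P(s) = 0 gives s² + 2s + 0.533 = 0.
Matching s² + 2ζω_n s + ω_n²: ω_n = √0.533 = 0.7301 rad/s and 2ζω_n = 2, so ζ = 2/(2·0.7301) = 1.37.

ζ = 1.37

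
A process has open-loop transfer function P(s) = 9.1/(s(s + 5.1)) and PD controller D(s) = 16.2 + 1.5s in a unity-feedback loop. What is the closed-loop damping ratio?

Forward path: (16.2 + 1.5s)·9.1/(s(s+5.1)). The closed-loop characteristic equation is s² + (5.1 + 9.1·1.5)s + 9.1·16.2 = 0.
That is s² + 18.75s + 147.4 = 0, so ω_n = 12.14 rad/s and ζ = 18.75/(2·12.14) = 0.7721.

ζ = 0.772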